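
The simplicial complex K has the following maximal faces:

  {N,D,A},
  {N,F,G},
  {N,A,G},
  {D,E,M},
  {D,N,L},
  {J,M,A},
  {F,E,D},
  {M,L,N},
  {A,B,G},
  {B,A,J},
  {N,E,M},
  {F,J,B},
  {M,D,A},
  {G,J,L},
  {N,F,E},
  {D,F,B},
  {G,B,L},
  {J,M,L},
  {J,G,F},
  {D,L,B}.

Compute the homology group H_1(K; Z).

K has 10 vertices, 30 edges, 20 triangles.
rank ∂_1 = 9, rank ∂_2 = 20 ⇒ b_1 = 30 − 9 − 20 = 1; ∂_2 has invariant factor(s) [2] giving torsion. So H_1 ≅ Z ⊕ Z/2.

H_1 = Z ⊕ Z/2.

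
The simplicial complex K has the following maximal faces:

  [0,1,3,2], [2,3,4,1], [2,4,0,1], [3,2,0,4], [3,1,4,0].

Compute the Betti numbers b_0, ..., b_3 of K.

Fix the vertex order 0 < 1 < 2 < 3 < 4 and write every simplex with vertices in increasing order. Then dim K = 3 and the simplices of K are:

  0-simplices (5): [0], [1], [2], [3], [4]
  1-simplices (10): [0,1], [0,2], [0,3], [0,4], [1,2], [1,3], [1,4], [2,3], [2,4], [3,4]
  2-simplices (10): [0,1,2], [0,1,3], [0,1,4], [0,2,3], [0,2,4], [0,3,4], [1,2,3], [1,2,4], [1,3,4], [2,3,4]
  3-simplices (5): [0,1,2,3], [0,1,2,4], [0,1,3,4], [0,2,3,4], [1,2,3,4]

giving chain groups C_0 ≅ Z^5, C_1 ≅ Z^10, C_2 ≅ Z^10, C_3 ≅ Z^5.

Boundary ∂_1: C_1 → C_0 is given by ∂[p,q] = [q] − [p].
The 5×10 boundary matrix has rank 4 and Smith normal form diag(1,1,1,1).

The boundary map ∂_2: C_2 → C_1 acts by ∂[p,q,r] = [q,r] − [p,r] + [p,q]. For instance
  ∂[2,3,4] = [3,4] − [2,4] + [2,3],
  ∂[1,3,4] = [3,4] − [1,4] + [1,3].
This gives a 10×10 integer matrix of rank 6; reducing to Smith normal form yields diagonal entries (1,1,1,1,1,1).

Boundary ∂_3: C_3 → C_2 sends each 3-simplex σ to the alternating sum Σ_i (−1)^i (σ with its i-th vertex removed). For instance
  ∂[0,1,2,3] = [1,2,3] − [0,2,3] + [0,1,3] − [0,1,2],
  ∂[0,1,2,4] = [1,2,4] − [0,2,4] + [0,1,4] − [0,1,2].
The 10×5 boundary matrix has rank 4 and Smith normal form diag(1,1,1,1).

Computing H_k = (kernel of ∂_k) / (image of ∂_{k+1}):

  H_0: rank C_0 − rank ∂_1 = 5 − 4 = 1, and the invariant factors of ∂_1 are all 1, so H_0 ≅ Z.
  H_1: rank ker ∂_1 − rank ∂_2 = (10 − 4) − 6 = 0, and the invariant factors of ∂_2 are all 1, so H_1 ≅ 0.
  H_2: rank ker ∂_2 − rank ∂_3 = (10 − 6) − 4 = 0, and the invariant factors of ∂_3 are all 1, so H_2 ≅ 0.
  H_3: rank ker ∂_3 − rank ∂_4 = (5 − 4) − 0 = 1, and there is no ∂_4, so H_3 ≅ Z.

As a check, the Euler characteristic is 5 − 10 + 10 − 5 = 0, which agrees with 1 − 0 + 0 − 1 = 0.

Hence the Betti numbers are b_0 = 1, b_1 = 0, b_2 = 0, b_3 = 1.

b_0 = 1, b_1 = 0, b_2 = 0, b_3 = 1.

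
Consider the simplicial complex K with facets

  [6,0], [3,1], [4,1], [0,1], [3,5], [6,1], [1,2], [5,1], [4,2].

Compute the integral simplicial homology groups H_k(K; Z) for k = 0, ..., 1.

Order the vertices as 0 < 1 < 2 < 3 < 4 < 5 < 6. Listing each simplex with vertices in this order, K has dimension 1 with simplices:

  0-simplices (7): [0], [1], [2], [3], [4], [5], [6]
  1-simplices (9): [0,1], [0,6], [1,2], [1,3], [1,4], [1,5], [1,6], [2,4], [3,5]

giving chain groups C_0 ≅ Z^7, C_1 ≅ Z^9.

∂_1: C_1 → C_0 maps an edge to its endpoints' difference, ∂[p,q] = q − p. For instance
  ∂[1,4] = [4] − [1].
The resulting 7×9 matrix has rank 6, and its Smith normal form has invariant factors (1,1,1,1,1,1).

Computing H_k = (kernel of ∂_k) / (image of ∂_{k+1}):

  H_0: rank C_0 − rank ∂_1 = 7 − 6 = 1, and the invariant factors of ∂_1 are all 1, so H_0 = Z.
  H_1: rank ker ∂_1 − rank ∂_2 = (9 − 6) − 0 = 3, and there is no ∂_2, so H_1 = Z^3.

As a check, the Euler characteristic is 7 − 9 = -2, which agrees with 1 − 3 = -2.

H_0 = Z,  H_1 = Z^3.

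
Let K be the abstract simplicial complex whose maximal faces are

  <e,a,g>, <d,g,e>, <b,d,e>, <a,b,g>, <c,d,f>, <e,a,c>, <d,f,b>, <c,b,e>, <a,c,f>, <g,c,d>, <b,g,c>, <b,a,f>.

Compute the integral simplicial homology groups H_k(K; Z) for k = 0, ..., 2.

K has 7 vertices, 18 edges, 12 triangles.
rank ∂_0 = 0, rank ∂_1 = 6 ⇒ b_0 = 7 − 0 − 6 = 1; all invariant factors of ∂_1 are 1 so no torsion. So H_0 = Z.
rank ∂_1 = 6, rank ∂_2 = 12 ⇒ b_1 = 18 − 6 − 12 = 0; ∂_2 has invariant factor(s) [2] giving torsion. So H_1 = Z/2.
rank ∂_2 = 12, rank ∂_3 = 0 ⇒ b_2 = 12 − 12 − 0 = 0. So H_2 = 0.

H_0 ≅ Z,  H_1 ≅ Z/2,  H_2 = 0.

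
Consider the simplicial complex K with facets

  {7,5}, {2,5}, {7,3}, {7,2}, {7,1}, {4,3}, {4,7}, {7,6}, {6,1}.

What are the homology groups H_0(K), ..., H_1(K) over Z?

H_0 ≅ Z,  H_1 ≅ Z^3.

K has 7 vertices, 9 edges.
rank ∂_0 = 0, rank ∂_1 = 6 ⇒ b_0 = 7 − 0 − 6 = 1; all invariant factors of ∂_1 are 1 so no torsion. So H_0 ≅ Z.
rank ∂_1 = 6, rank ∂_2 = 0 ⇒ b_1 = 9 − 6 − 0 = 3. So H_1 ≅ Z^3.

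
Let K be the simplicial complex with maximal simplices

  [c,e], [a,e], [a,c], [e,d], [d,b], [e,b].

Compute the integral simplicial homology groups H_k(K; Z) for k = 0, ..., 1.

Take the total order a < b < c < d < e on the vertex set. Then K (dimension 1) consists of the simplices:

  0-simplices (5): a, b, c, d, e
  1-simplices (6): ac, ae, bd, be, ce, de

Hence C_0 ≅ Z^5, C_1 ≅ Z^6.

∂_1: C_1 → C_0 maps an edge to its endpoints' difference, ∂[p,q] = q − p. For instance
  ∂be = e − b.
This gives a 5×6 integer matrix of rank 4; reducing to Smith normal form yields diagonal entries (1,1,1,1).

Now H_k = ker ∂_k / im ∂_{k+1}, so:

  H_0: rank C_0 − rank ∂_1 = 5 − 4 = 1, and the invariant factors of ∂_1 are all 1, so H_0 ≅ Z.
  H_1: rank ker ∂_1 − rank ∂_2 = (6 − 4) − 0 = 2, and there is no ∂_2, so H_1 ≅ Z^2.

H_0 ≅ Z,  H_1 ≅ Z^2.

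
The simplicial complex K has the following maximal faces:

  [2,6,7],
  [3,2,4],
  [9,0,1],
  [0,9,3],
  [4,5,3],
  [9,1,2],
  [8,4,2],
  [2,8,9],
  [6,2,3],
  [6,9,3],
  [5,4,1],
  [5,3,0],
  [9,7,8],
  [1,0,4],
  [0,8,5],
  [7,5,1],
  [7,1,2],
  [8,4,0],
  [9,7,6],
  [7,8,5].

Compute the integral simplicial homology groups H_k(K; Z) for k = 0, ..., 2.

H_0 ≅ Z,  H_1 ≅ Z × Z/2,  H_2 = 0.

Order the vertices as 0 < 1 < 2 < 3 < 4 < 5 < 6 < 7 < 8 < 9. Listing each simplex with vertices in this order, K has dimension 2 with simplices:

  0-simplices (10): [0], [1], [2], [3], [4], [5], [6], [7], [8], [9]
  1-simplices (30): (30 of them)
  2-simplices (20): (20 of them)

Hence C_0 ≅ Z^10, C_1 ≅ Z^30, C_2 ≅ Z^20.

∂_1: C_1 → C_0 sends each edge [p,q] (with p < q) to q − p.
The resulting 10×30 matrix has rank 9, and its Smith normal form has invariant factors (1,1,1,1,1,1,1,1,1).

∂_2: C_2 → C_1 acts by ∂[p,q,r] = [q,r] − [p,r] + [p,q]. For instance
  ∂[3,4,5] = [4,5] − [3,5] + [3,4],
  ∂[0,4,8] = [4,8] − [0,8] + [0,4].
As a 30×20 matrix over Z this has rank 20, with invariant factors (1,1,1,1,1,1,1,1,1,1,1,1,1,1,1,1,1,1,1,2).

Now H_k = ker ∂_k / im ∂_{k+1}, so:

  H_0: rank C_0 − rank ∂_1 = 10 − 9 = 1, and the invariant factors of ∂_1 are all 1, so H_0 ≅ Z.
  H_1: rank ker ∂_1 − rank ∂_2 = (30 − 9) − 20 = 1, and ∂_2 has invariant factor 2 > 1, so H_1 ≅ Z × Z/2.
  H_2: rank ker ∂_2 − rank ∂_3 = (20 − 20) − 0 = 0, and there is no ∂_3, so H_2 ≅ 0.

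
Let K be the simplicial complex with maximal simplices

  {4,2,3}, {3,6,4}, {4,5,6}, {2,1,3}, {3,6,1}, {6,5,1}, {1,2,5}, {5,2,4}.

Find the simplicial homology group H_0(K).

H_0 ≅ Z.

K has 6 vertices, 12 edges, 8 triangles.
rank ∂_0 = 0, rank ∂_1 = 5 ⇒ b_0 = 6 − 0 − 5 = 1; all invariant factors of ∂_1 are 1 so no torsion. So H_0 ≅ Z.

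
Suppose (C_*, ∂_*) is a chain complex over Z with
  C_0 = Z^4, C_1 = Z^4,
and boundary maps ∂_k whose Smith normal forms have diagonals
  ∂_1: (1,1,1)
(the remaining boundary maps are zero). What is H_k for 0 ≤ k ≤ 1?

H_0: b_0 = 4 − 0 − 3 = 1; torsion from ∂_1 factors > 1: none. So H_0 ≅ Z.
H_1: b_1 = 4 − 3 − 0 = 1; torsion from ∂_2 factors > 1: none. So H_1 ≅ Z.

H_0 ≅ Z,  H_1 ≅ Z.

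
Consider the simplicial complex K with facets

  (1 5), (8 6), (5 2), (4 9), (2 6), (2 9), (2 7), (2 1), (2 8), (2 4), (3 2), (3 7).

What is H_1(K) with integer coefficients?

Order the vertices as 1 < 2 < 3 < 4 < 5 < 6 < 7 < 8 < 9. Listing each simplex with vertices in this order, K has dimension 1 with simplices:

  0-simplices (9): [1], [2], [3], [4], [5], [6], [7], [8], [9]
  1-simplices (12): [1,2], [1,5], [2,3], [2,4], [2,5], [2,6], [2,7], [2,8], [2,9], [3,7], [4,9], [6,8]

giving chain groups C_0 ≅ Z^9, C_1 ≅ Z^12.

Boundary ∂_1: C_1 → C_0 maps an edge to its endpoints' difference, ∂[p,q] = q − p.
The resulting 9×12 matrix has rank 8, and its Smith normal form has invariant factors (1,1,1,1,1,1,1,1).

Reading off H_k = ker ∂_k / im ∂_{k+1}:

  H_1: rank ker ∂_1 − rank ∂_2 = (12 − 8) − 0 = 4, and there is no ∂_2, so H_1 ≅ Z^4.

H_1 = Z^4.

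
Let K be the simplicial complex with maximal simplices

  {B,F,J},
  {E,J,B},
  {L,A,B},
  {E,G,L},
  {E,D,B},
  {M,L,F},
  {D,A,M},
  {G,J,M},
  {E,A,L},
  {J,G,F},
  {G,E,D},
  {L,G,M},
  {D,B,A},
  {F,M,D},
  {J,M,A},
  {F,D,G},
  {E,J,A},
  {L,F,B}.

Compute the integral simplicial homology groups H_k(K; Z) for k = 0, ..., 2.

Take the total order A < B < D < E < F < G < J < L < M on the vertex set. Then K (dimension 2) consists of the simplices:

  0-simplices (9): A, B, D, E, F, G, J, L, M
  1-simplices (27): AB, AD, AE, AJ, AL, AM, BD, BE, BF, BJ, BL, DE, DF, DG, DM, EG, EJ, EL, FG, FJ, FL, FM, GJ, GL, GM, JM, LM
  2-simplices (18): ABD, ABL, ADM, AEJ, AEL, AJM, BDE, BEJ, BFJ, BFL, DEG, DFG, DFM, EGL, FGJ, FLM, GJM, GLM

so the chain groups are C_0 ≅ Z^9, C_1 ≅ Z^27, C_2 ≅ Z^18.

The boundary map ∂_1: C_1 → C_0 maps an edge to its endpoints' difference, ∂[p,q] = q − p. For instance
  ∂AL = L − A.
The 9×27 boundary matrix has rank 8 and Smith normal form diag(1,1,1,1,1,1,1,1).

The boundary map ∂_2: C_2 → C_1 acts by ∂[p,q,r] = [q,r] − [p,r] + [p,q]. For instance
  ∂AJM = JM − AM + AJ,
  ∂ADM = DM − AM + AD.
This gives a 27×18 integer matrix of rank 18; reducing to Smith normal form yields diagonal entries (1,1,1,1,1,1,1,1,1,1,1,1,1,1,1,1,1,2).

Computing H_k = (kernel of ∂_k) / (image of ∂_{k+1}):

  H_0: rank C_0 − rank ∂_1 = 9 − 8 = 1, and the invariant factors of ∂_1 are all 1, so H_0 ≅ Z.
  H_1: rank ker ∂_1 − rank ∂_2 = (27 − 8) − 18 = 1, and ∂_2 has invariant factor 2 > 1, so H_1 ≅ Z × Z/2.
  H_2: rank ker ∂_2 − rank ∂_3 = (18 − 18) − 0 = 0, and there is no ∂_3, so H_2 ≅ 0.

(K is a triangulation of the Klein bottle.)

H_0 = Z,  H_1 = Z × Z/2,  H_2 = 0.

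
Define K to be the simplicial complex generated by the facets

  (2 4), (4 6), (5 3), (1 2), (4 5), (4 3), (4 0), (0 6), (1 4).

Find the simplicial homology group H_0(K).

H_0 = Z.

Order the vertices as 0 < 1 < 2 < 3 < 4 < 5 < 6. Listing each simplex with vertices in this order, K has dimension 1 with simplices:

  0-simplices (7): [0], [1], [2], [3], [4], [5], [6]
  1-simplices (9): [0,4], [0,6], [1,2], [1,4], [2,4], [3,4], [3,5], [4,5], [4,6]

giving chain groups C_0 ≅ Z^7, C_1 ≅ Z^9.

Boundary ∂_1: C_1 → C_0 sends each edge [p,q] (with p < q) to q − p.
The resulting 7×9 matrix has rank 6, and its Smith normal form has invariant factors (1,1,1,1,1,1).

Now H_k = ker ∂_k / im ∂_{k+1}, so:

  H_0: rank C_0 − rank ∂_1 = 7 − 6 = 1, and the invariant factors of ∂_1 are all 1, so H_0 ≅ Z.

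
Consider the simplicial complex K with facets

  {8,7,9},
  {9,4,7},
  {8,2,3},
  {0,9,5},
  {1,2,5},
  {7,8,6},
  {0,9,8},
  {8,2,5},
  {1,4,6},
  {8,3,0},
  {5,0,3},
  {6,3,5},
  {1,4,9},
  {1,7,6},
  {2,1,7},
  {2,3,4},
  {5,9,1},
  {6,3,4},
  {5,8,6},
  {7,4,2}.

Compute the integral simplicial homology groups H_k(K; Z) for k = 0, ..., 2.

Order the vertices as 0 < 1 < 2 < 3 < 4 < 5 < 6 < 7 < 8 < 9. Listing each simplex with vertices in this order, K has dimension 2 with simplices:

  0-simplices (10): [0], [1], [2], [3], [4], [5], [6], [7], [8], [9]
  1-simplices (30): (30 of them)
  2-simplices (20): (20 of them)

giving chain groups C_0 ≅ Z^10, C_1 ≅ Z^30, C_2 ≅ Z^20.

The boundary map ∂_1: C_1 → C_0 maps an edge to its endpoints' difference, ∂[p,q] = q − p. For instance
  ∂[8,9] = [9] − [8].
The 10×30 boundary matrix has rank 9 and Smith normal form diag(1,1,1,1,1,1,1,1,1).

∂_2: C_2 → C_1 acts by ∂[p,q,r] = [q,r] − [p,r] + [p,q]. For instance
  ∂[0,8,9] = [8,9] − [0,9] + [0,8],
  ∂[3,5,6] = [5,6] − [3,6] + [3,5].
The resulting 30×20 matrix has rank 20, and its Smith normal form has invariant factors (1,1,1,1,1,1,1,1,1,1,1,1,1,1,1,1,1,1,1,2).

From H_k ≅ ker(∂_k) / im(∂_{k+1}) we obtain:

  H_0: rank C_0 − rank ∂_1 = 10 − 9 = 1, and the invariant factors of ∂_1 are all 1, so H_0 ≅ Z.
  H_1: rank ker ∂_1 − rank ∂_2 = (30 − 9) − 20 = 1, and ∂_2 has invariant factor 2 > 1, so H_1 ≅ Z ⊕ Z/2.
  H_2: rank ker ∂_2 − rank ∂_3 = (20 − 20) − 0 = 0, and there is no ∂_3, so H_2 ≅ 0.

(K is a triangulation of the Klein bottle.)

H_0 = Z,  H_1 = Z ⊕ Z/2,  H_2 = 0.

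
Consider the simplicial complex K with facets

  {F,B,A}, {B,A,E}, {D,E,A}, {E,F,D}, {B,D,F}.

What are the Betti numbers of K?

b_0 = 1, b_1 = 1, b_2 = 0.

Fix the vertex order A < B < D < E < F and write every simplex with vertices in increasing order. Then dim K = 2 and the simplices of K are:

  0-simplices (5): A, B, D, E, F
  1-simplices (10): AB, AD, AE, AF, BD, BE, BF, DE, DF, EF
  2-simplices (5): ABE, ABF, ADE, BDF, DEF

so the chain groups are C_0 ≅ Z^5, C_1 ≅ Z^10, C_2 ≅ Z^5.

The boundary map ∂_1: C_1 → C_0 sends each edge [p,q] (with p < q) to q − p.
The 5×10 boundary matrix has rank 4 and Smith normal form diag(1,1,1,1).

The boundary map ∂_2: C_2 → C_1 maps a triangle to the signed sum of its edges. For instance
  ∂ABE = BE − AE + AB,
  ∂ABF = BF − AF + AB.
As a 10×5 matrix over Z this has rank 5, with invariant factors (1,1,1,1,1).

Computing H_k = (kernel of ∂_k) / (image of ∂_{k+1}):

  H_0: rank C_0 − rank ∂_1 = 5 − 4 = 1, and the invariant factors of ∂_1 are all 1, so H_0 ≅ Z.
  H_1: rank ker ∂_1 − rank ∂_2 = (10 − 4) − 5 = 1, and the invariant factors of ∂_2 are all 1, so H_1 ≅ Z.
  H_2: rank ker ∂_2 − rank ∂_3 = (5 − 5) − 0 = 0, and there is no ∂_3, so H_2 ≅ 0.

As a check, the Euler characteristic is 5 − 10 + 5 = 0, which agrees with 1 − 1 + 0 = 0.

Hence the Betti numbers are b_0 = 1, b_1 = 1, b_2 = 0.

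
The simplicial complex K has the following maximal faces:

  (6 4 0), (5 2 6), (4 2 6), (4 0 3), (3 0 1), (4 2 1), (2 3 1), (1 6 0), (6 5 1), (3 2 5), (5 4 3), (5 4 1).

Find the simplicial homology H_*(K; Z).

H_0 = Z,  H_1 = Z/2,  H_2 = 0.

Take the total order 0 < 1 < 2 < 3 < 4 < 5 < 6 on the vertex set. Then K (dimension 2) consists of the simplices:

  0-simplices (7): [0], [1], [2], [3], [4], [5], [6]
  1-simplices (18): [0,1], [0,3], [0,4], [0,6], [1,2], [1,3], [1,4], [1,5], [1,6], [2,3], [2,4], [2,5], [2,6], [3,4], [3,5], [4,5], [4,6], [5,6]
  2-simplices (12): [0,1,3], [0,1,6], [0,3,4], [0,4,6], [1,2,3], [1,2,4], [1,4,5], [1,5,6], [2,3,5], [2,4,6], [2,5,6], [3,4,5]

so the chain groups are C_0 ≅ Z^7, C_1 ≅ Z^18, C_2 ≅ Z^12.

The boundary map ∂_1: C_1 → C_0 is given by ∂[p,q] = [q] − [p].
The resulting 7×18 matrix has rank 6, and its Smith normal form has invariant factors (1,1,1,1,1,1).

The boundary map ∂_2: C_2 → C_1 acts by ∂[p,q,r] = [q,r] − [p,r] + [p,q]. For instance
  ∂[2,3,5] = [3,5] − [2,5] + [2,3],
  ∂[0,1,3] = [1,3] − [0,3] + [0,1].
The 18×12 boundary matrix has rank 12 and Smith normal form diag(1,1,1,1,1,1,1,1,1,1,1,2).

Reading off H_k = ker ∂_k / im ∂_{k+1}:

  H_0: rank C_0 − rank ∂_1 = 7 − 6 = 1, and the invariant factors of ∂_1 are all 1, so H_0 = Z.
  H_1: rank ker ∂_1 − rank ∂_2 = (18 − 6) − 12 = 0, and ∂_2 has invariant factor 2 > 1, so H_1 = Z/2.
  H_2: rank ker ∂_2 − rank ∂_3 = (12 − 12) − 0 = 0, and there is no ∂_3, so H_2 = 0.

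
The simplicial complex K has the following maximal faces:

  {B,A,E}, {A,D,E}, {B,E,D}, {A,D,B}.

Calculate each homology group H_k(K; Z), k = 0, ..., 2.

H_0 ≅ Z,  H_1 = 0,  H_2 ≅ Z.

Fix the vertex order A < B < D < E and write every simplex with vertices in increasing order. Then dim K = 2 and the simplices of K are:

  0-simplices (4): A, B, D, E
  1-simplices (6): AB, AD, AE, BD, BE, DE
  2-simplices (4): ABD, ABE, ADE, BDE

Hence C_0 ≅ Z^4, C_1 ≅ Z^6, C_2 ≅ Z^4.

∂_1: C_1 → C_0 maps an edge to its endpoints' difference, ∂[p,q] = q − p.
This gives a 4×6 integer matrix of rank 3; reducing to Smith normal form yields diagonal entries (1,1,1).

∂_2: C_2 → C_1 acts by ∂[p,q,r] = [q,r] − [p,r] + [p,q]. For instance
  ∂ABD = BD − AD + AB,
  ∂ABE = BE − AE + AB.
The resulting 6×4 matrix has rank 3, and its Smith normal form has invariant factors (1,1,1).

From H_k ≅ ker(∂_k) / im(∂_{k+1}) we obtain:

  H_0: rank C_0 − rank ∂_1 = 4 − 3 = 1, and the invariant factors of ∂_1 are all 1, so H_0 = Z.
  H_1: rank ker ∂_1 − rank ∂_2 = (6 − 3) − 3 = 0, and the invariant factors of ∂_2 are all 1, so H_1 = 0.
  H_2: rank ker ∂_2 − rank ∂_3 = (4 − 3) − 0 = 1, and there is no ∂_3, so H_2 = Z.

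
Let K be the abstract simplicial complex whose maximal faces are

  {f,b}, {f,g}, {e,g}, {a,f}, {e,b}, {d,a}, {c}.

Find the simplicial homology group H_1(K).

H_1 ≅ Z.

We work with the vertex ordering a < b < c < d < e < f < g. The simplices of K, each written with vertices in increasing order, are:

  0-simplices (7): a, b, c, d, e, f, g
  1-simplices (6): ad, af, be, bf, eg, fg

so the chain groups are C_0 ≅ Z^7, C_1 ≅ Z^6.

The boundary map ∂_1: C_1 → C_0 is given by ∂[p,q] = [q] − [p].
The 7×6 boundary matrix has rank 5 and Smith normal form diag(1,1,1,1,1).

Reading off H_k = ker ∂_k / im ∂_{k+1}:

  H_1: rank ker ∂_1 − rank ∂_2 = (6 − 5) − 0 = 1, and there is no ∂_2, so H_1 ≅ Z.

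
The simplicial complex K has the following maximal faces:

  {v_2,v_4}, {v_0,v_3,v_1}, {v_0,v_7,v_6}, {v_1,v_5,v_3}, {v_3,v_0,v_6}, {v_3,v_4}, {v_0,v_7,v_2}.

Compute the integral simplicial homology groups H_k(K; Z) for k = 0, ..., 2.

H_0 = Z,  H_1 = Z,  H_2 = 0.

We work with the vertex ordering v_0 < v_1 < v_2 < v_3 < v_4 < v_5 < v_6 < v_7. The simplices of K, each written with vertices in increasing order, are:

  0-simplices (8): [v_0], [v_1], [v_2], [v_3], [v_4], [v_5], [v_6], [v_7]
  1-simplices (13): [v_0,v_1], [v_0,v_2], [v_0,v_3], [v_0,v_6], [v_0,v_7], [v_1,v_3], [v_1,v_5], [v_2,v_4], [v_2,v_7], [v_3,v_4], [v_3,v_5], [v_3,v_6], [v_6,v_7]
  2-simplices (5): [v_0,v_1,v_3], [v_0,v_2,v_7], [v_0,v_3,v_6], [v_0,v_6,v_7], [v_1,v_3,v_5]

giving chain groups C_0 ≅ Z^8, C_1 ≅ Z^13, C_2 ≅ Z^5.

The boundary map ∂_1: C_1 → C_0 maps an edge to its endpoints' difference, ∂[p,q] = q − p. For instance
  ∂[v_3,v_4] = [v_4] − [v_3].
The resulting 8×13 matrix has rank 7, and its Smith normal form has invariant factors (1,1,1,1,1,1,1).

Boundary ∂_2: C_2 → C_1 acts by ∂[p,q,r] = [q,r] − [p,r] + [p,q]. For instance
  ∂[v_1,v_3,v_5] = [v_3,v_5] − [v_1,v_5] + [v_1,v_3],
  ∂[v_0,v_6,v_7] = [v_6,v_7] − [v_0,v_7] + [v_0,v_6].
This gives a 13×5 integer matrix of rank 5; reducing to Smith normal form yields diagonal entries (1,1,1,1,1).

Reading off H_k = ker ∂_k / im ∂_{k+1}:

  H_0: rank C_0 − rank ∂_1 = 8 − 7 = 1, and the invariant factors of ∂_1 are all 1, so H_0 = Z.
  H_1: rank ker ∂_1 − rank ∂_2 = (13 − 7) − 5 = 1, and the invariant factors of ∂_2 are all 1, so H_1 = Z.
  H_2: rank ker ∂_2 − rank ∂_3 = (5 − 5) − 0 = 0, and there is no ∂_3, so H_2 = 0.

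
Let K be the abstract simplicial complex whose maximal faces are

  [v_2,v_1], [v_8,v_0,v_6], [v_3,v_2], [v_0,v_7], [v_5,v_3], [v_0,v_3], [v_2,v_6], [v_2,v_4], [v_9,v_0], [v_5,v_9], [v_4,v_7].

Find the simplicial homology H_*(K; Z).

Order the vertices as v_0 < v_1 < v_2 < v_3 < v_4 < v_5 < v_6 < v_7 < v_8 < v_9. Listing each simplex with vertices in this order, K has dimension 2 with simplices:

  0-simplices (10): [v_0], [v_1], [v_2], [v_3], [v_4], [v_5], [v_6], [v_7], [v_8], [v_9]
  1-simplices (13): [v_0,v_3], [v_0,v_6], [v_0,v_7], [v_0,v_8], [v_0,v_9], [v_1,v_2], [v_2,v_3], [v_2,v_4], [v_2,v_6], [v_3,v_5], [v_4,v_7], [v_5,v_9], [v_6,v_8]
  2-simplices (1): [v_0,v_6,v_8]

giving chain groups C_0 ≅ Z^10, C_1 ≅ Z^13, C_2 ≅ Z^1.

The boundary map ∂_1: C_1 → C_0 maps an edge to its endpoints' difference, ∂[p,q] = q − p. For instance
  ∂[v_2,v_6] = [v_6] − [v_2].
As a 10×13 matrix over Z this has rank 9, with invariant factors (1,1,1,1,1,1,1,1,1).

Boundary ∂_2: C_2 → C_1 maps a triangle to the signed sum of its edges. For instance
  ∂[v_0,v_6,v_8] = [v_6,v_8] − [v_0,v_8] + [v_0,v_6].
This gives a 13×1 integer matrix of rank 1; reducing to Smith normal form yields diagonal entries (1).

Reading off H_k = ker ∂_k / im ∂_{k+1}:

  H_0: rank C_0 − rank ∂_1 = 10 − 9 = 1, and the invariant factors of ∂_1 are all 1, so H_0 = Z.
  H_1: rank ker ∂_1 − rank ∂_2 = (13 − 9) − 1 = 3, and the invariant factors of ∂_2 are all 1, so H_1 = Z^3.
  H_2: rank ker ∂_2 − rank ∂_3 = (1 − 1) − 0 = 0, and there is no ∂_3, so H_2 = 0.

As a check, the Euler characteristic is 10 − 13 + 1 = -2, which agrees with 1 − 3 + 0 = -2.

H_0 = Z,  H_1 = Z^3,  H_2 = 0.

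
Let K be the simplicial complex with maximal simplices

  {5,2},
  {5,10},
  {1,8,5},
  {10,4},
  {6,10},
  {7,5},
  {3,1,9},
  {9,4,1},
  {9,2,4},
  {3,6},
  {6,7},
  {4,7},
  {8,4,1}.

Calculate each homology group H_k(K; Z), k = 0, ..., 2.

Take the total order 1 < 2 < 3 < 4 < 5 < 6 < 7 < 8 < 9 < 10 on the vertex set. Then K (dimension 2) consists of the simplices:

  0-simplices (10): [1], [2], [3], [4], [5], [6], [7], [8], [9], [10]
  1-simplices (19): [1,3], [1,4], [1,5], [1,8], [1,9], [2,4], [2,5], [2,9], [3,6], [3,9], [4,7], [4,8], [4,9], [4,10], [5,7], [5,8], [5,10], [6,7], [6,10]
  2-simplices (5): [1,3,9], [1,4,8], [1,4,9], [1,5,8], [2,4,9]

giving chain groups C_0 ≅ Z^10, C_1 ≅ Z^19, C_2 ≅ Z^5.

Boundary ∂_1: C_1 → C_0 is given by ∂[p,q] = [q] − [p]. For instance
  ∂[2,9] = [9] − [2].
This gives a 10×19 integer matrix of rank 9; reducing to Smith normal form yields diagonal entries (1,1,1,1,1,1,1,1,1).

Boundary ∂_2: C_2 → C_1 maps a triangle to the signed sum of its edges. For instance
  ∂[1,4,8] = [4,8] − [1,8] + [1,4],
  ∂[1,5,8] = [5,8] − [1,8] + [1,5].
The resulting 19×5 matrix has rank 5, and its Smith normal form has invariant factors (1,1,1,1,1).

Computing H_k = (kernel of ∂_k) / (image of ∂_{k+1}):

  H_0: rank C_0 − rank ∂_1 = 10 − 9 = 1, and the invariant factors of ∂_1 are all 1, so H_0 ≅ Z.
  H_1: rank ker ∂_1 − rank ∂_2 = (19 − 9) − 5 = 5, and the invariant factors of ∂_2 are all 1, so H_1 ≅ Z^5.
  H_2: rank ker ∂_2 − rank ∂_3 = (5 − 5) − 0 = 0, and there is no ∂_3, so H_2 ≅ 0.

H_0 = Z,  H_1 = Z^5,  H_2 = 0.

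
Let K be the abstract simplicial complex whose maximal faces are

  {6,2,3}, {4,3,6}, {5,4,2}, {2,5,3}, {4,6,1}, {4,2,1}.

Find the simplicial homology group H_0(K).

H_0 ≅ Z.

Order the vertices as 1 < 2 < 3 < 4 < 5 < 6. Listing each simplex with vertices in this order, K has dimension 2 with simplices:

  0-simplices (6): [1], [2], [3], [4], [5], [6]
  1-simplices (12): [1,2], [1,4], [1,6], [2,3], [2,4], [2,5], [2,6], [3,4], [3,5], [3,6], [4,5], [4,6]
  2-simplices (6): [1,2,4], [1,4,6], [2,3,5], [2,3,6], [2,4,5], [3,4,6]

so the chain groups are C_0 ≅ Z^6, C_1 ≅ Z^12, C_2 ≅ Z^6.

Boundary ∂_1: C_1 → C_0 is given by ∂[p,q] = [q] − [p].
The resulting 6×12 matrix has rank 5, and its Smith normal form has invariant factors (1,1,1,1,1).

∂_2: C_2 → C_1 sends each 2-simplex [p,q,r] to [q,r] − [p,r] + [p,q]. For instance
  ∂[1,2,4] = [2,4] − [1,4] + [1,2],
  ∂[2,3,5] = [3,5] − [2,5] + [2,3].
The 12×6 boundary matrix has rank 6 and Smith normal form diag(1,1,1,1,1,1).

Computing H_k = (kernel of ∂_k) / (image of ∂_{k+1}):

  H_0: rank C_0 − rank ∂_1 = 6 − 5 = 1, and the invariant factors of ∂_1 are all 1, so H_0 ≅ Z.

(K is a triangulation of the cylinder S^1 x I.)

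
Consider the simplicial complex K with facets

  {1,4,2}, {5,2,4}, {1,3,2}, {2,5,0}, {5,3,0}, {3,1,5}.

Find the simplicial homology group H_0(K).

Order the vertices as 0 < 1 < 2 < 3 < 4 < 5. Listing each simplex with vertices in this order, K has dimension 2 with simplices:

  0-simplices (6): [0], [1], [2], [3], [4], [5]
  1-simplices (12): [0,2], [0,3], [0,5], [1,2], [1,3], [1,4], [1,5], [2,3], [2,4], [2,5], [3,5], [4,5]
  2-simplices (6): [0,2,5], [0,3,5], [1,2,3], [1,2,4], [1,3,5], [2,4,5]

giving chain groups C_0 ≅ Z^6, C_1 ≅ Z^12, C_2 ≅ Z^6.

Boundary ∂_1: C_1 → C_0 is given by ∂[p,q] = [q] − [p].
As a 6×12 matrix over Z this has rank 5, with invariant factors (1,1,1,1,1).

Boundary ∂_2: C_2 → C_1 maps a triangle to the signed sum of its edges. For instance
  ∂[2,4,5] = [4,5] − [2,5] + [2,4],
  ∂[0,2,5] = [2,5] − [0,5] + [0,2].
The resulting 12×6 matrix has rank 6, and its Smith normal form has invariant factors (1,1,1,1,1,1).

Computing H_k = (kernel of ∂_k) / (image of ∂_{k+1}):

  H_0: rank C_0 − rank ∂_1 = 6 − 5 = 1, and the invariant factors of ∂_1 are all 1, so H_0 ≅ Z.

H_0 ≅ Z.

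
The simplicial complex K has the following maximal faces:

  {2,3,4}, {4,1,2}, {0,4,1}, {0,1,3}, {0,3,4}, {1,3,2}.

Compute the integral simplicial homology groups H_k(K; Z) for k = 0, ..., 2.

H_0 = Z,  H_1 = 0,  H_2 = Z.

Order the vertices as 0 < 1 < 2 < 3 < 4. Listing each simplex with vertices in this order, K has dimension 2 with simplices:

  0-simplices (5): [0], [1], [2], [3], [4]
  1-simplices (9): [0,1], [0,3], [0,4], [1,2], [1,3], [1,4], [2,3], [2,4], [3,4]
  2-simplices (6): [0,1,3], [0,1,4], [0,3,4], [1,2,3], [1,2,4], [2,3,4]

giving chain groups C_0 ≅ Z^5, C_1 ≅ Z^9, C_2 ≅ Z^6.

Boundary ∂_1: C_1 → C_0 sends each edge [p,q] (with p < q) to q − p.
This gives a 5×9 integer matrix of rank 4; reducing to Smith normal form yields diagonal entries (1,1,1,1).

Boundary ∂_2: C_2 → C_1 acts by ∂[p,q,r] = [q,r] − [p,r] + [p,q]. For instance
  ∂[1,2,4] = [2,4] − [1,4] + [1,2],
  ∂[0,3,4] = [3,4] − [0,4] + [0,3].
As a 9×6 matrix over Z this has rank 5, with invariant factors (1,1,1,1,1).

Computing H_k = (kernel of ∂_k) / (image of ∂_{k+1}):

  H_0: rank C_0 − rank ∂_1 = 5 − 4 = 1, and the invariant factors of ∂_1 are all 1, so H_0 ≅ Z.
  H_1: rank ker ∂_1 − rank ∂_2 = (9 − 4) − 5 = 0, and the invariant factors of ∂_2 are all 1, so H_1 ≅ 0.
  H_2: rank ker ∂_2 − rank ∂_3 = (6 − 5) − 0 = 1, and there is no ∂_3, so H_2 ≅ Z.

(K is a triangulation of the 2-sphere S^2.)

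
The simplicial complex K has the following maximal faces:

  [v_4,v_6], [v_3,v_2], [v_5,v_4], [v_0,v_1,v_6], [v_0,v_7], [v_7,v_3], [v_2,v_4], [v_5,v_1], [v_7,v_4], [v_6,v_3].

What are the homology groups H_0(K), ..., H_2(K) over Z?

H_0 ≅ Z,  H_1 ≅ Z^4,  H_2 = 0.

Take the total order v_0 < v_1 < v_2 < v_3 < v_4 < v_5 < v_6 < v_7 on the vertex set. Then K (dimension 2) consists of the simplices:

  0-simplices (8): [v_0], [v_1], [v_2], [v_3], [v_4], [v_5], [v_6], [v_7]
  1-simplices (12): [v_0,v_1], [v_0,v_6], [v_0,v_7], [v_1,v_5], [v_1,v_6], [v_2,v_3], [v_2,v_4], [v_3,v_6], [v_3,v_7], [v_4,v_5], [v_4,v_6], [v_4,v_7]
  2-simplices (1): [v_0,v_1,v_6]

giving chain groups C_0 ≅ Z^8, C_1 ≅ Z^12, C_2 ≅ Z^1.

Boundary ∂_1: C_1 → C_0 is given by ∂[p,q] = [q] − [p]. For instance
  ∂[v_4,v_6] = [v_6] − [v_4].
As a 8×12 matrix over Z this has rank 7, with invariant factors (1,1,1,1,1,1,1).

The boundary map ∂_2: C_2 → C_1 acts by ∂[p,q,r] = [q,r] − [p,r] + [p,q]. For instance
  ∂[v_0,v_1,v_6] = [v_1,v_6] − [v_0,v_6] + [v_0,v_1].
The 12×1 boundary matrix has rank 1 and Smith normal form diag(1).

Reading off H_k = ker ∂_k / im ∂_{k+1}:

  H_0: rank C_0 − rank ∂_1 = 8 − 7 = 1, and the invariant factors of ∂_1 are all 1, so H_0 = Z.
  H_1: rank ker ∂_1 − rank ∂_2 = (12 − 7) − 1 = 4, and the invariant factors of ∂_2 are all 1, so H_1 = Z^4.
  H_2: rank ker ∂_2 − rank ∂_3 = (1 − 1) − 0 = 0, and there is no ∂_3, so H_2 = 0.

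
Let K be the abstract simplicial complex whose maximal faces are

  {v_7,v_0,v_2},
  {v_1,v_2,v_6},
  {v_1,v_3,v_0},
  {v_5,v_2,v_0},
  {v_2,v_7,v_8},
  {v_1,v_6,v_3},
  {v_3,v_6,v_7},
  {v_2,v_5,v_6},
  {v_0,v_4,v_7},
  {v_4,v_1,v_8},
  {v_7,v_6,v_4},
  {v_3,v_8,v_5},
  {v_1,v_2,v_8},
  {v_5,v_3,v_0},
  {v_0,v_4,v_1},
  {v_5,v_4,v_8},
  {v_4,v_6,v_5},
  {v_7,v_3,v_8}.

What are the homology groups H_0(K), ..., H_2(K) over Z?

H_0 ≅ Z,  H_1 ≅ Z^2,  H_2 ≅ Z.

Fix the vertex order v_0 < v_1 < v_2 < v_3 < v_4 < v_5 < v_6 < v_7 < v_8 and write every simplex with vertices in increasing order. Then dim K = 2 and the simplices of K are:

  0-simplices (9): [v_0], [v_1], [v_2], [v_3], [v_4], [v_5], [v_6], [v_7], [v_8]
  1-simplices (27): (27 of them)
  2-simplices (18): (18 of them)

so the chain groups are C_0 ≅ Z^9, C_1 ≅ Z^27, C_2 ≅ Z^18.

The boundary map ∂_1: C_1 → C_0 sends each edge [p,q] (with p < q) to q − p.
This gives a 9×27 integer matrix of rank 8; reducing to Smith normal form yields diagonal entries (1,1,1,1,1,1,1,1).

The boundary map ∂_2: C_2 → C_1 maps a triangle to the signed sum of its edges. For instance
  ∂[v_1,v_2,v_8] = [v_2,v_8] − [v_1,v_8] + [v_1,v_2],
  ∂[v_0,v_1,v_3] = [v_1,v_3] − [v_0,v_3] + [v_0,v_1].
As a 27×18 matrix over Z this has rank 17, with invariant factors (1,1,1,1,1,1,1,1,1,1,1,1,1,1,1,1,1).

Now H_k = ker ∂_k / im ∂_{k+1}, so:

  H_0: rank C_0 − rank ∂_1 = 9 − 8 = 1, and the invariant factors of ∂_1 are all 1, so H_0 ≅ Z.
  H_1: rank ker ∂_1 − rank ∂_2 = (27 − 8) − 17 = 2, and the invariant factors of ∂_2 are all 1, so H_1 ≅ Z^2.
  H_2: rank ker ∂_2 − rank ∂_3 = (18 − 17) − 0 = 1, and there is no ∂_3, so H_2 ≅ Z.

As a check, the Euler characteristic is 9 − 27 + 18 = 0, which agrees with 1 − 2 + 1 = 0.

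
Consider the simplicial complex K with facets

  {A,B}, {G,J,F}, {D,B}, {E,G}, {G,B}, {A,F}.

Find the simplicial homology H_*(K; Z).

We work with the vertex ordering A < B < D < E < F < G < J. The simplices of K, each written with vertices in increasing order, are:

  0-simplices (7): A, B, D, E, F, G, J
  1-simplices (8): AB, AF, BD, BG, EG, FG, FJ, GJ
  2-simplices (1): FGJ

giving chain groups C_0 ≅ Z^7, C_1 ≅ Z^8, C_2 ≅ Z^1.

Boundary ∂_1: C_1 → C_0 is given by ∂[p,q] = [q] − [p]. For instance
  ∂FG = G − F.
This gives a 7×8 integer matrix of rank 6; reducing to Smith normal form yields diagonal entries (1,1,1,1,1,1).

∂_2: C_2 → C_1 maps a triangle to the signed sum of its edges. For instance
  ∂FGJ = GJ − FJ + FG.
As a 8×1 matrix over Z this has rank 1, with invariant factors (1).

Reading off H_k = ker ∂_k / im ∂_{k+1}:

  H_0: rank C_0 − rank ∂_1 = 7 − 6 = 1, and the invariant factors of ∂_1 are all 1, so H_0 = Z.
  H_1: rank ker ∂_1 − rank ∂_2 = (8 − 6) − 1 = 1, and the invariant factors of ∂_2 are all 1, so H_1 = Z.
  H_2: rank ker ∂_2 − rank ∂_3 = (1 − 1) − 0 = 0, and there is no ∂_3, so H_2 = 0.

H_0 = Z,  H_1 = Z,  H_2 = 0.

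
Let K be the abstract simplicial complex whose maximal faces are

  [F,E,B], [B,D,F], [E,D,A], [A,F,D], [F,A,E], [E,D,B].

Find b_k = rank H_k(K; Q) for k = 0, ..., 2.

b_0 = 1, b_1 = 0, b_2 = 1.

Take the total order A < B < D < E < F on the vertex set. Then K (dimension 2) consists of the simplices:

  0-simplices (5): A, B, D, E, F
  1-simplices (9): AD, AE, AF, BD, BE, BF, DE, DF, EF
  2-simplices (6): ADE, ADF, AEF, BDE, BDF, BEF

Hence C_0 ≅ Z^5, C_1 ≅ Z^9, C_2 ≅ Z^6.

∂_1: C_1 → C_0 sends each edge [p,q] (with p < q) to q − p.
The 5×9 boundary matrix has rank 4 and Smith normal form diag(1,1,1,1).

Boundary ∂_2: C_2 → C_1 maps a triangle to the signed sum of its edges. For instance
  ∂BEF = EF − BF + BE,
  ∂ADF = DF − AF + AD.
As a 9×6 matrix over Z this has rank 5, with invariant factors (1,1,1,1,1).

Reading off H_k = ker ∂_k / im ∂_{k+1}:

  H_0: rank C_0 − rank ∂_1 = 5 − 4 = 1, and the invariant factors of ∂_1 are all 1, so H_0 = Z.
  H_1: rank ker ∂_1 − rank ∂_2 = (9 − 4) − 5 = 0, and the invariant factors of ∂_2 are all 1, so H_1 = 0.
  H_2: rank ker ∂_2 − rank ∂_3 = (6 − 5) − 0 = 1, and there is no ∂_3, so H_2 = Z.

Hence the Betti numbers are b_0 = 1, b_1 = 0, b_2 = 1.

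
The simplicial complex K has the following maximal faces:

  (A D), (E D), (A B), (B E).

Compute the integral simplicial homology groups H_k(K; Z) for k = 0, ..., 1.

H_0 ≅ Z,  H_1 ≅ Z.

We work with the vertex ordering A < B < D < E. The simplices of K, each written with vertices in increasing order, are:

  0-simplices (4): A, B, D, E
  1-simplices (4): AB, AD, BE, DE

giving chain groups C_0 ≅ Z^4, C_1 ≅ Z^4.

∂_1: C_1 → C_0 is given by ∂[p,q] = [q] − [p].
As a 4×4 matrix over Z this has rank 3, with invariant factors (1,1,1).

From H_k ≅ ker(∂_k) / im(∂_{k+1}) we obtain:

  H_0: rank C_0 − rank ∂_1 = 4 − 3 = 1, and the invariant factors of ∂_1 are all 1, so H_0 = Z.
  H_1: rank ker ∂_1 − rank ∂_2 = (4 − 3) − 0 = 1, and there is no ∂_2, so H_1 = Z.

As a check, the Euler characteristic is 4 − 4 = 0, which agrees with 1 − 1 = 0.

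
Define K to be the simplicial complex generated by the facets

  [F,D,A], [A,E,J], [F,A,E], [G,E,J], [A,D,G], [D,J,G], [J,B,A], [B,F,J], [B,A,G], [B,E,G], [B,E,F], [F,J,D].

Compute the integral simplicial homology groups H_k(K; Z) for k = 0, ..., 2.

H_0 = Z,  H_1 = Z/2Z,  H_2 = 0.

K has 7 vertices, 18 edges, 12 triangles.
rank ∂_0 = 0, rank ∂_1 = 6 ⇒ b_0 = 7 − 0 − 6 = 1; all invariant factors of ∂_1 are 1 so no torsion. So H_0 = Z.
rank ∂_1 = 6, rank ∂_2 = 12 ⇒ b_1 = 18 − 6 − 12 = 0; ∂_2 has invariant factor(s) [2] giving torsion. So H_1 = Z/2Z.
rank ∂_2 = 12, rank ∂_3 = 0 ⇒ b_2 = 12 − 12 − 0 = 0. So H_2 = 0.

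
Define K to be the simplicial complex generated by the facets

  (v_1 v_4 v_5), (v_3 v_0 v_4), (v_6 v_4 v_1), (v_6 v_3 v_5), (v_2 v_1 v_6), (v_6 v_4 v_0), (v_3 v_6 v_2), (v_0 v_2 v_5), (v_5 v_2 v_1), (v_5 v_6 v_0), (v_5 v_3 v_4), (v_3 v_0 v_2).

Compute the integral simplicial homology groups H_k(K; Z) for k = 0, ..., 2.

Take the total order v_0 < v_1 < v_2 < v_3 < v_4 < v_5 < v_6 on the vertex set. Then K (dimension 2) consists of the simplices:

  0-simplices (7): [v_0], [v_1], [v_2], [v_3], [v_4], [v_5], [v_6]
  1-simplices (18): (18 of them)
  2-simplices (12): (12 of them)

giving chain groups C_0 ≅ Z^7, C_1 ≅ Z^18, C_2 ≅ Z^12.

Boundary ∂_1: C_1 → C_0 sends each edge [p,q] (with p < q) to q − p. For instance
  ∂[v_0,v_4] = [v_4] − [v_0].
As a 7×18 matrix over Z this has rank 6, with invariant factors (1,1,1,1,1,1).

The boundary map ∂_2: C_2 → C_1 sends each 2-simplex [p,q,r] to [q,r] − [p,r] + [p,q]. For instance
  ∂[v_1,v_4,v_5] = [v_4,v_5] − [v_1,v_5] + [v_1,v_4],
  ∂[v_2,v_3,v_6] = [v_3,v_6] − [v_2,v_6] + [v_2,v_3].
The resulting 18×12 matrix has rank 12, and its Smith normal form has invariant factors (1,1,1,1,1,1,1,1,1,1,1,2).

From H_k ≅ ker(∂_k) / im(∂_{k+1}) we obtain:

  H_0: rank C_0 − rank ∂_1 = 7 − 6 = 1, and the invariant factors of ∂_1 are all 1, so H_0 ≅ Z.
  H_1: rank ker ∂_1 − rank ∂_2 = (18 − 6) − 12 = 0, and ∂_2 has invariant factor 2 > 1, so H_1 ≅ Z/2.
  H_2: rank ker ∂_2 − rank ∂_3 = (12 − 12) − 0 = 0, and there is no ∂_3, so H_2 ≅ 0.

H_0 ≅ Z,  H_1 ≅ Z/2,  H_2 = 0.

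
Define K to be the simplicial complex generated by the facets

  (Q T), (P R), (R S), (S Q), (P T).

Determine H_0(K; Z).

Fix the vertex order P < Q < R < S < T and write every simplex with vertices in increasing order. Then dim K = 1 and the simplices of K are:

  0-simplices (5): P, Q, R, S, T
  1-simplices (5): PR, PT, QS, QT, RS

giving chain groups C_0 ≅ Z^5, C_1 ≅ Z^5.

Boundary ∂_1: C_1 → C_0 sends each edge [p,q] (with p < q) to q − p. For instance
  ∂QS = S − Q.
The resulting 5×5 matrix has rank 4, and its Smith normal form has invariant factors (1,1,1,1).

From H_k ≅ ker(∂_k) / im(∂_{k+1}) we obtain:

  H_0: rank C_0 − rank ∂_1 = 5 − 4 = 1, and the invariant factors of ∂_1 are all 1, so H_0 = Z.

H_0 ≅ Z.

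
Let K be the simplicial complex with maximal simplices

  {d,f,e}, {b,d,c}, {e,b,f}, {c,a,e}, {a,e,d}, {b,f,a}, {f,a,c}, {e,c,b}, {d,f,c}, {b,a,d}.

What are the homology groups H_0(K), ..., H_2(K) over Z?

H_0 ≅ Z,  H_1 ≅ Z/2,  H_2 = 0.

We work with the vertex ordering a < b < c < d < e < f. The simplices of K, each written with vertices in increasing order, are:

  0-simplices (6): a, b, c, d, e, f
  1-simplices (15): ab, ac, ad, ae, af, bc, bd, be, bf, cd, ce, cf, de, df, ef
  2-simplices (10): abd, abf, ace, acf, ade, bcd, bce, bef, cdf, def

Hence C_0 ≅ Z^6, C_1 ≅ Z^15, C_2 ≅ Z^10.

∂_1: C_1 → C_0 maps an edge to its endpoints' difference, ∂[p,q] = q − p. For instance
  ∂bd = d − b.
As a 6×15 matrix over Z this has rank 5, with invariant factors (1,1,1,1,1).

Boundary ∂_2: C_2 → C_1 acts by ∂[p,q,r] = [q,r] − [p,r] + [p,q]. For instance
  ∂ace = ce − ae + ac,
  ∂acf = cf − af + ac.
The 15×10 boundary matrix has rank 10 and Smith normal form diag(1,1,1,1,1,1,1,1,1,2).

Computing H_k = (kernel of ∂_k) / (image of ∂_{k+1}):

  H_0: rank C_0 − rank ∂_1 = 6 − 5 = 1, and the invariant factors of ∂_1 are all 1, so H_0 ≅ Z.
  H_1: rank ker ∂_1 − rank ∂_2 = (15 − 5) − 10 = 0, and ∂_2 has invariant factor 2 > 1, so H_1 ≅ Z/2.
  H_2: rank ker ∂_2 − rank ∂_3 = (10 − 10) − 0 = 0, and there is no ∂_3, so H_2 ≅ 0.

As a check, the Euler characteristic is 6 − 15 + 10 = 1, which agrees with 1 − 0 + 0 = 1.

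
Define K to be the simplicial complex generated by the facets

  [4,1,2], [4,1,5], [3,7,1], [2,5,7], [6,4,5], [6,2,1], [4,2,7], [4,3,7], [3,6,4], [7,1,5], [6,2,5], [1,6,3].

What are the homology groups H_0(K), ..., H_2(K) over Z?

We work with the vertex ordering 1 < 2 < 3 < 4 < 5 < 6 < 7. The simplices of K, each written with vertices in increasing order, are:

  0-simplices (7): [1], [2], [3], [4], [5], [6], [7]
  1-simplices (18): [1,2], [1,3], [1,4], [1,5], [1,6], [1,7], [2,4], [2,5], [2,6], [2,7], [3,4], [3,6], [3,7], [4,5], [4,6], [4,7], [5,6], [5,7]
  2-simplices (12): [1,2,4], [1,2,6], [1,3,6], [1,3,7], [1,4,5], [1,5,7], [2,4,7], [2,5,6], [2,5,7], [3,4,6], [3,4,7], [4,5,6]

giving chain groups C_0 ≅ Z^7, C_1 ≅ Z^18, C_2 ≅ Z^12.

∂_1: C_1 → C_0 sends each edge [p,q] (with p < q) to q − p.
The resulting 7×18 matrix has rank 6, and its Smith normal form has invariant factors (1,1,1,1,1,1).

∂_2: C_2 → C_1 maps a triangle to the signed sum of its edges. For instance
  ∂[1,3,6] = [3,6] − [1,6] + [1,3],
  ∂[1,2,6] = [2,6] − [1,6] + [1,2].
As a 18×12 matrix over Z this has rank 12, with invariant factors (1,1,1,1,1,1,1,1,1,1,1,2).

Computing H_k = (kernel of ∂_k) / (image of ∂_{k+1}):

  H_0: rank C_0 − rank ∂_1 = 7 − 6 = 1, and the invariant factors of ∂_1 are all 1, so H_0 = Z.
  H_1: rank ker ∂_1 − rank ∂_2 = (18 − 6) − 12 = 0, and ∂_2 has invariant factor 2 > 1, so H_1 = Z/2.
  H_2: rank ker ∂_2 − rank ∂_3 = (12 − 12) − 0 = 0, and there is no ∂_3, so H_2 = 0.

(K is a triangulation of the real projective plane RP^2.)

H_0 ≅ Z,  H_1 ≅ Z/2,  H_2 = 0.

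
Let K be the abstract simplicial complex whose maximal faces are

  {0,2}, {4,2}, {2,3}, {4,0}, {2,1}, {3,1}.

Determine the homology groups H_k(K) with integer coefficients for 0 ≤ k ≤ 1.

We work with the vertex ordering 0 < 1 < 2 < 3 < 4. The simplices of K, each written with vertices in increasing order, are:

  0-simplices (5): [0], [1], [2], [3], [4]
  1-simplices (6): [0,2], [0,4], [1,2], [1,3], [2,3], [2,4]

Hence C_0 ≅ Z^5, C_1 ≅ Z^6.

The boundary map ∂_1: C_1 → C_0 is given by ∂[p,q] = [q] − [p].
The 5×6 boundary matrix has rank 4 and Smith normal form diag(1,1,1,1).

Reading off H_k = ker ∂_k / im ∂_{k+1}:

  H_0: rank C_0 − rank ∂_1 = 5 − 4 = 1, and the invariant factors of ∂_1 are all 1, so H_0 ≅ Z.
  H_1: rank ker ∂_1 − rank ∂_2 = (6 − 4) − 0 = 2, and there is no ∂_2, so H_1 ≅ Z^2.

As a check, the Euler characteristic is 5 − 6 = -1, which agrees with 1 − 2 = -1.
(K is a triangulation of a wedge of 2 circles.)

H_0 = Z,  H_1 = Z^2.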